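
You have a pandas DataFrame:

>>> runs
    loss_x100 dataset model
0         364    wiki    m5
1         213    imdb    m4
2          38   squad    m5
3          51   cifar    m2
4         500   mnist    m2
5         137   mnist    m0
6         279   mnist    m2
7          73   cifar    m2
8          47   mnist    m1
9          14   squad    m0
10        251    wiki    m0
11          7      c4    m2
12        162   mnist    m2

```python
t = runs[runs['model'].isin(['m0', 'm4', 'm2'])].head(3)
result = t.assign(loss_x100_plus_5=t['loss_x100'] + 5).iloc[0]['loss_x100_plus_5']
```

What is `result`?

filter rows where model in ['m0', 'm4', 'm2']:
    loss_x100 dataset model
1         213    imdb    m4
3          51   cifar    m2
4         500   mnist    m2
5         137   mnist    m0
6         279   mnist    m2
7          73   cifar    m2
9          14   squad    m0
10        251    wiki    m0
11          7      c4    m2
12        162   mnist    m2
take first 3 rows:
   loss_x100 dataset model
1        213    imdb    m4
3         51   cifar    m2
4        500   mnist    m2
add column loss_x100_plus_5 = t['loss_x100'] + 5:
   loss_x100 dataset model  loss_x100_plus_5
1        213    imdb    m4               218
3         51   cifar    m2                56
4        500   mnist    m2               505
Finally, value at position 0, column 'loss_x100_plus_5' = 218.

218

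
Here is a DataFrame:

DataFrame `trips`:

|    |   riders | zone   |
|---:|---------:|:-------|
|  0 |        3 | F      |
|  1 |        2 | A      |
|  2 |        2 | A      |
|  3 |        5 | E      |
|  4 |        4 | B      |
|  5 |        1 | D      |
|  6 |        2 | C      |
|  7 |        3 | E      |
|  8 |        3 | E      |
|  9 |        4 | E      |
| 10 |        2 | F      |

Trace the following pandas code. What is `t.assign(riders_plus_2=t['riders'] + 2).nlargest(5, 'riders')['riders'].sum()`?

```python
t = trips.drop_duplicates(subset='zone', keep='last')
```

14

drop duplicate zone (keep=last):
    riders zone
2        2    A
4        4    B
5        1    D
6        2    C
9        4    E
10       2    F
add column riders_plus_2 = t['riders'] + 2:
    riders zone  riders_plus_2
2        2    A              4
4        4    B              6
5        1    D              3
6        2    C              4
9        4    E              6
10       2    F              4
take 5 rows with largest riders:
    riders zone  riders_plus_2
4        4    B              6
9        4    E              6
2        2    A              4
6        2    C              4
10       2    F              4
Reading off the sum of column 'riders', we get 14.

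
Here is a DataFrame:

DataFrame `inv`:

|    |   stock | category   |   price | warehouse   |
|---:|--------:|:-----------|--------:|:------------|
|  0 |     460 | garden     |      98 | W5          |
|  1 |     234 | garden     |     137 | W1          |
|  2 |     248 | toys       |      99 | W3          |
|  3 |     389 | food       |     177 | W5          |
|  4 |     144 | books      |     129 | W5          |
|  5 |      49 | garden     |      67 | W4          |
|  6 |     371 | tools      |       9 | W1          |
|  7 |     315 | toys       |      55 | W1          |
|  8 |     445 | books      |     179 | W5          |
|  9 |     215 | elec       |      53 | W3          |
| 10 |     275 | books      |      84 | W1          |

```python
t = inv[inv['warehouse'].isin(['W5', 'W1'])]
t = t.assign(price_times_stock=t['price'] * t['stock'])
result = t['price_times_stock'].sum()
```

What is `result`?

filter rows where warehouse in ['W5', 'W1']:
    stock category  price warehouse
0     460   garden     98        W5
1     234   garden    137        W1
3     389     food    177        W5
4     144    books    129        W5
6     371    tools      9        W1
7     315     toys     55        W1
8     445    books    179        W5
10    275    books     84        W1
add column price_times_stock = t['price'] * t['stock']:
    stock category  price warehouse  price_times_stock
0     460   garden     98        W5              45080
1     234   garden    137        W1              32058
3     389     food    177        W5              68853
4     144    books    129        W5              18576
6     371    tools      9        W1               3339
7     315     toys     55        W1              17325
8     445    books    179        W5              79655
10    275    books     84        W1              23100
sum of column 'price_times_stock' → 287986

287986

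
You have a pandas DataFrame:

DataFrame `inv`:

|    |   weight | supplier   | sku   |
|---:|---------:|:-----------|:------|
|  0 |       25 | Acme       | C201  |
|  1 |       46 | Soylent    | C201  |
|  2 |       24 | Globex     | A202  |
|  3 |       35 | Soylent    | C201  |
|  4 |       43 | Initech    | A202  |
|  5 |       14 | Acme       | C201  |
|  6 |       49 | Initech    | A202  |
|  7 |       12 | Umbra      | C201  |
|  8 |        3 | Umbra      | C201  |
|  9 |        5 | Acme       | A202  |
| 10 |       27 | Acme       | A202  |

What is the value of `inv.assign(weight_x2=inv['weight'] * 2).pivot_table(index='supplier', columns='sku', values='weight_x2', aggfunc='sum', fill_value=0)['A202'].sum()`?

296

add column weight_x2 = inv['weight'] * 2:
    weight supplier   sku  weight_x2
0       25     Acme  C201         50
1       46  Soylent  C201         92
2       24   Globex  A202         48
3       35  Soylent  C201         70
4       43  Initech  A202         86
5       14     Acme  C201         28
6       49  Initech  A202         98
7       12    Umbra  C201         24
8        3    Umbra  C201          6
9        5     Acme  A202         10
10      27     Acme  A202         54
pivot: rows=supplier, cols=sku, sum(weight_x2):
sku       A202  C201
supplier            
Acme        64    78
Globex      48     0
Initech    184     0
Soylent      0   162
Umbra        0    30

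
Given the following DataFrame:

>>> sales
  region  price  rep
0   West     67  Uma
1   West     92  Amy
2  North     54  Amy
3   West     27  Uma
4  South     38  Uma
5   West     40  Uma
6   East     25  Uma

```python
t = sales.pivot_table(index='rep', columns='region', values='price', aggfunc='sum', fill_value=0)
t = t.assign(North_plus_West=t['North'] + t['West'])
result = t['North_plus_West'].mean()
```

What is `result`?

140.0

pivot: rows=rep, cols=region, sum(price):
region  East  North  South  West
rep                             
Amy        0     54      0    92
Uma       25      0     38   134
add column North_plus_West = t['North'] + t['West']:
region  East  North  South  West  North_plus_West
rep                                              
Amy        0     54      0    92              146
Uma       25      0     38   134              134
Then the mean of column 'North_plus_West': 140.0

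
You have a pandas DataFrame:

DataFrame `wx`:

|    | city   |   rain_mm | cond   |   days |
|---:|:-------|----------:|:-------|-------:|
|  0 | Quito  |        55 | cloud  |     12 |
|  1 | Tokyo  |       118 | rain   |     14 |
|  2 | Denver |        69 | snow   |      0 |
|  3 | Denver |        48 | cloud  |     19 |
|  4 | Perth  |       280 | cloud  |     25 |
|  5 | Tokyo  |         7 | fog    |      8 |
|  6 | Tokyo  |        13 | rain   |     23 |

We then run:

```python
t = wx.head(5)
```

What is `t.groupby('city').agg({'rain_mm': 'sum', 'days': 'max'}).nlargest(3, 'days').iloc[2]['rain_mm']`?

take first 5 rows:
     city  rain_mm   cond  days
0   Quito       55  cloud    12
1   Tokyo      118   rain    14
2  Denver       69   snow     0
3  Denver       48  cloud    19
4   Perth      280  cloud    25
group by city: sum(rain_mm), max(days):
        rain_mm  days
city                 
Denver      117    19
Perth       280    25
Quito        55    12
Tokyo       118    14
take 3 rows with largest days:
        rain_mm  days
city                 
Perth       280    25
Denver      117    19
Tokyo       118    14
Taking the value at position 2, column 'rain_mm' gives 118.

118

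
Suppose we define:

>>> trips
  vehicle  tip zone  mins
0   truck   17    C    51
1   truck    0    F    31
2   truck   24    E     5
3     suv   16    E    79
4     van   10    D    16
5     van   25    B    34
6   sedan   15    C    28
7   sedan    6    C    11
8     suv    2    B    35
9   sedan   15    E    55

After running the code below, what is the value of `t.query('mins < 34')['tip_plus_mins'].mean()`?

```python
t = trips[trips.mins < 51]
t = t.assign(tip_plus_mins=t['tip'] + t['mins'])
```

29.2

filter rows where mins < 51:
  vehicle  tip zone  mins
1   truck    0    F    31
2   truck   24    E     5
4     van   10    D    16
5     van   25    B    34
6   sedan   15    C    28
7   sedan    6    C    11
8     suv    2    B    35
add column tip_plus_mins = t['tip'] + t['mins']:
  vehicle  tip zone  mins  tip_plus_mins
1   truck    0    F    31             31
2   truck   24    E     5             29
4     van   10    D    16             26
5     van   25    B    34             59
6   sedan   15    C    28             43
7   sedan    6    C    11             17
8     suv    2    B    35             37
filter rows where mins < 34:
  vehicle  tip zone  mins  tip_plus_mins
1   truck    0    F    31             31
2   truck   24    E     5             29
4     van   10    D    16             26
6   sedan   15    C    28             43
7   sedan    6    C    11             17
Hence 29.2.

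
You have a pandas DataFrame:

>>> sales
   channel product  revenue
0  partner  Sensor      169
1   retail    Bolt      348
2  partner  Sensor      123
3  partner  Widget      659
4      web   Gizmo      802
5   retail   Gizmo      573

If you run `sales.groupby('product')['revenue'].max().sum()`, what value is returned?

group by product, max of revenue:
product
Bolt      348
Gizmo     802
Sensor    169
Widget    659
Name: revenue, dtype: int64
The sum of the resulting series is 1978.

1978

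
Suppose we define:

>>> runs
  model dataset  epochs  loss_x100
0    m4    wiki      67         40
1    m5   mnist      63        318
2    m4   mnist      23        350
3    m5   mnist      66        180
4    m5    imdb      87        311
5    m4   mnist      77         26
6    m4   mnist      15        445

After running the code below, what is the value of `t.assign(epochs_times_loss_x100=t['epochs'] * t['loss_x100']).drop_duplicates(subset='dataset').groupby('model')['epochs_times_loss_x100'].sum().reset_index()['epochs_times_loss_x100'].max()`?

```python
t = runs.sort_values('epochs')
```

sort by epochs:
  model dataset  epochs  loss_x100
6    m4   mnist      15        445
2    m4   mnist      23        350
1    m5   mnist      63        318
3    m5   mnist      66        180
0    m4    wiki      67         40
5    m4   mnist      77         26
4    m5    imdb      87        311
add column epochs_times_loss_x100 = t['epochs'] * t['loss_x100']:
  model dataset  epochs  loss_x100  epochs_times_loss_x100
6    m4   mnist      15        445                    6675
2    m4   mnist      23        350                    8050
1    m5   mnist      63        318                   20034
3    m5   mnist      66        180                   11880
0    m4    wiki      67         40                    2680
5    m4   mnist      77         26                    2002
4    m5    imdb      87        311                   27057
drop duplicate dataset (keep=first):
  model dataset  epochs  loss_x100  epochs_times_loss_x100
6    m4   mnist      15        445                    6675
0    m4    wiki      67         40                    2680
4    m5    imdb      87        311                   27057
group by model, sum of epochs_times_loss_x100:
model
m4     9355
m5    27057
Name: epochs_times_loss_x100, dtype: int64
reset_index():
  model  epochs_times_loss_x100
0    m4                    9355
1    m5                   27057
Taking the max of column 'epochs_times_loss_x100' gives 27057.

27057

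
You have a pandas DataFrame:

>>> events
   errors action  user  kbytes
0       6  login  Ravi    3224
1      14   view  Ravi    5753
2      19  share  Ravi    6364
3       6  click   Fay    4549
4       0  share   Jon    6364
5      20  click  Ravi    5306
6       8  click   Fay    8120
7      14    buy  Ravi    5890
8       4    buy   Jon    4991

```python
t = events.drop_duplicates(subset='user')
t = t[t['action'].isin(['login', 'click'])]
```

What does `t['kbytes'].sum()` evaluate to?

7773

drop duplicate user (keep=first):
   errors action  user  kbytes
0       6  login  Ravi    3224
3       6  click   Fay    4549
4       0  share   Jon    6364
filter rows where action in ['login', 'click']:
   errors action  user  kbytes
0       6  login  Ravi    3224
3       6  click   Fay    4549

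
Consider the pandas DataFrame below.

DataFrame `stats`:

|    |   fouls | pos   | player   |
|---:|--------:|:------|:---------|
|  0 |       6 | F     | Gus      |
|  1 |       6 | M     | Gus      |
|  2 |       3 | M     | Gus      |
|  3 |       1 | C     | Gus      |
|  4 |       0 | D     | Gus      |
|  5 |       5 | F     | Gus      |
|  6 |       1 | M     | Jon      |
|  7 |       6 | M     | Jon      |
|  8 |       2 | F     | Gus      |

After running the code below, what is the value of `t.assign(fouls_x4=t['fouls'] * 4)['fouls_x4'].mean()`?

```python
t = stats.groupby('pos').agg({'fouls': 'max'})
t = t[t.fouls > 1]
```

group by pos, max of fouls:
     fouls
pos       
C        1
D        0
F        6
M        6
filter rows where fouls > 1:
     fouls
pos       
F        6
M        6
add column fouls_x4 = t['fouls'] * 4:
     fouls  fouls_x4
pos                 
F        6        24
M        6        24
Hence 24.0.

24.0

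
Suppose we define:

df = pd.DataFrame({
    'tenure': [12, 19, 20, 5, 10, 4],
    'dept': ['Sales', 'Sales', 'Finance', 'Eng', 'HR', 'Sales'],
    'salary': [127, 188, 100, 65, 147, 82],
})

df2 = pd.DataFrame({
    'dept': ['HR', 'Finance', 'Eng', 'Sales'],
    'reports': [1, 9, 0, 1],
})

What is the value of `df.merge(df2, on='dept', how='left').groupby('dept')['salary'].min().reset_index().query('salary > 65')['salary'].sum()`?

329

merge on 'dept' (how='left') → 6 rows:
   tenure     dept  salary  reports
0      12    Sales     127        1
1      19    Sales     188        1
2      20  Finance     100        9
3       5      Eng      65        0
4      10       HR     147        1
5       4    Sales      82        1
group by dept, min of salary:
dept
Eng         65
Finance    100
HR         147
Sales       82
Name: salary, dtype: int64
reset_index():
      dept  salary
0      Eng      65
1  Finance     100
2       HR     147
3    Sales      82
filter rows where salary > 65:
      dept  salary
1  Finance     100
2       HR     147
3    Sales      82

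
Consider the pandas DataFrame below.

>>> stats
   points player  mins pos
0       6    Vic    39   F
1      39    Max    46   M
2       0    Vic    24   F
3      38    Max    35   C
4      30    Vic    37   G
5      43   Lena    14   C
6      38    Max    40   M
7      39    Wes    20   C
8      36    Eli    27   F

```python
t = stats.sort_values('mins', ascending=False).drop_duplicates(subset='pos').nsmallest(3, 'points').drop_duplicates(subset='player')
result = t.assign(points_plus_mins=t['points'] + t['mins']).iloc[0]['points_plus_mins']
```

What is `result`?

sort by mins descending:
   points player  mins pos
1      39    Max    46   M
6      38    Max    40   M
0       6    Vic    39   F
4      30    Vic    37   G
3      38    Max    35   C
8      36    Eli    27   F
2       0    Vic    24   F
7      39    Wes    20   C
5      43   Lena    14   C
drop duplicate pos (keep=first):
   points player  mins pos
1      39    Max    46   M
0       6    Vic    39   F
4      30    Vic    37   G
3      38    Max    35   C
take 3 rows with smallest points:
   points player  mins pos
0       6    Vic    39   F
4      30    Vic    37   G
3      38    Max    35   C
drop duplicate player (keep=first):
   points player  mins pos
0       6    Vic    39   F
3      38    Max    35   C
add column points_plus_mins = t['points'] + t['mins']:
   points player  mins pos  points_plus_mins
0       6    Vic    39   F                45
3      38    Max    35   C                73
Then the value at position 0, column 'points_plus_mins': 45

45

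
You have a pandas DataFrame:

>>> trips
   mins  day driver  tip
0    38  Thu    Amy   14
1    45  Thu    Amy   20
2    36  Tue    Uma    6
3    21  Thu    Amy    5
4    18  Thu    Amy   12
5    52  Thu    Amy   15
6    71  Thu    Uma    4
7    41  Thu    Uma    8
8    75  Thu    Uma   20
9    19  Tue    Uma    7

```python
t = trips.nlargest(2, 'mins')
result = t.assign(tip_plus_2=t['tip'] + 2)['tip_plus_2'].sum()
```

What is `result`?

28

take 2 rows with largest mins:
   mins  day driver  tip
8    75  Thu    Uma   20
6    71  Thu    Uma    4
add column tip_plus_2 = t['tip'] + 2:
   mins  day driver  tip  tip_plus_2
8    75  Thu    Uma   20          22
6    71  Thu    Uma    4           6
Finally, sum of column 'tip_plus_2' = 28.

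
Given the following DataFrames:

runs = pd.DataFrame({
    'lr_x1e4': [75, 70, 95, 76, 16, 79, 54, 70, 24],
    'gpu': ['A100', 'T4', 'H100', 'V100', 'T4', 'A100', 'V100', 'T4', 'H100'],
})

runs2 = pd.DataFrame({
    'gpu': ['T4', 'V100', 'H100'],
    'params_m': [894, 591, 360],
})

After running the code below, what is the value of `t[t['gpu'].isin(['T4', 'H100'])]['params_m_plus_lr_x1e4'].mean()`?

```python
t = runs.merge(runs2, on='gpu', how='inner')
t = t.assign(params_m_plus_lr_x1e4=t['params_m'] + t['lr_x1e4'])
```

merge on 'gpu' (how='inner') → 7 rows:
   lr_x1e4   gpu  params_m
0       70    T4       894
1       95  H100       360
2       76  V100       591
3       16    T4       894
4       54  V100       591
5       70    T4       894
6       24  H100       360
add column params_m_plus_lr_x1e4 = t['params_m'] + t['lr_x1e4']:
   lr_x1e4   gpu  params_m  params_m_plus_lr_x1e4
0       70    T4       894                    964
1       95  H100       360                    455
2       76  V100       591                    667
3       16    T4       894                    910
4       54  V100       591                    645
5       70    T4       894                    964
6       24  H100       360                    384
filter rows where gpu in ['T4', 'H100']:
   lr_x1e4   gpu  params_m  params_m_plus_lr_x1e4
0       70    T4       894                    964
1       95  H100       360                    455
3       16    T4       894                    910
5       70    T4       894                    964
6       24  H100       360                    384

735.4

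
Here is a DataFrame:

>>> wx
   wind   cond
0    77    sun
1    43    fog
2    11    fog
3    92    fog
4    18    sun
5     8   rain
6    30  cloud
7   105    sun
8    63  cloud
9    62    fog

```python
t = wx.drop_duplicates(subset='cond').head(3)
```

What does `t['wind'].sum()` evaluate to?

drop duplicate cond (keep=first):
   wind   cond
0    77    sun
1    43    fog
5     8   rain
6    30  cloud
take first 3 rows:
   wind  cond
0    77   sun
1    43   fog
5     8  rain

128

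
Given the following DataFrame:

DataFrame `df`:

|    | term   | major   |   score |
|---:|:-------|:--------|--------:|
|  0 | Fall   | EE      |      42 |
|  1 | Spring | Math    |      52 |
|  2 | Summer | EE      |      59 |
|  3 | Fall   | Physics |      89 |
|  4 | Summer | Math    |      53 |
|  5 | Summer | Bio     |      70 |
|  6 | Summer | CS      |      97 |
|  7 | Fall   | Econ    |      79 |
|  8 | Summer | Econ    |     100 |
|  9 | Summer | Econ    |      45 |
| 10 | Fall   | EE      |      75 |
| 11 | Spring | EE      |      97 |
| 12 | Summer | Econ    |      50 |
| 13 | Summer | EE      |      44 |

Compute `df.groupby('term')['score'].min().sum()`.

group by term, min of score:
term
Fall      42
Spring    52
Summer    44
Name: score, dtype: int64

138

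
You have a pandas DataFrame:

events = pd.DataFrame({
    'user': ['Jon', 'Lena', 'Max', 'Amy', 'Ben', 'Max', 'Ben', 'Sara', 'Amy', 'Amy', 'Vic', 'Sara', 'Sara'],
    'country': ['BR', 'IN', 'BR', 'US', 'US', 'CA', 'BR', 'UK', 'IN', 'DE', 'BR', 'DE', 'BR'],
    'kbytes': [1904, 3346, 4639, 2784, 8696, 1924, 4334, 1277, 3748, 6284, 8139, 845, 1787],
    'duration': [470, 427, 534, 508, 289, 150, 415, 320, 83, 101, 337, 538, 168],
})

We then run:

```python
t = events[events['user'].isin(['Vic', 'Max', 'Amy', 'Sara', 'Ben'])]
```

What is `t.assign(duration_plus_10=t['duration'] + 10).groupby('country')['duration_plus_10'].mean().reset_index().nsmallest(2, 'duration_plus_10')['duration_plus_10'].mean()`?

126.5

filter rows where user in ['Vic', 'Max', 'Amy', 'Sara', 'Ben']:
    user country  kbytes  duration
2    Max      BR    4639       534
3    Amy      US    2784       508
4    Ben      US    8696       289
5    Max      CA    1924       150
6    Ben      BR    4334       415
7   Sara      UK    1277       320
8    Amy      IN    3748        83
9    Amy      DE    6284       101
10   Vic      BR    8139       337
11  Sara      DE     845       538
12  Sara      BR    1787       168
add column duration_plus_10 = t['duration'] + 10:
    user country  kbytes  duration  duration_plus_10
2    Max      BR    4639       534               544
3    Amy      US    2784       508               518
4    Ben      US    8696       289               299
5    Max      CA    1924       150               160
6    Ben      BR    4334       415               425
7   Sara      UK    1277       320               330
8    Amy      IN    3748        83                93
9    Amy      DE    6284       101               111
10   Vic      BR    8139       337               347
11  Sara      DE     845       538               548
12  Sara      BR    1787       168               178
group by country, mean of duration_plus_10:
country
BR    373.5
CA    160.0
DE    329.5
IN     93.0
UK    330.0
US    408.5
Name: duration_plus_10, dtype: float64
reset_index():
  country  duration_plus_10
0      BR             373.5
1      CA             160.0
2      DE             329.5
3      IN              93.0
4      UK             330.0
5      US             408.5
take 2 rows with smallest duration_plus_10:
  country  duration_plus_10
3      IN              93.0
1      CA             160.0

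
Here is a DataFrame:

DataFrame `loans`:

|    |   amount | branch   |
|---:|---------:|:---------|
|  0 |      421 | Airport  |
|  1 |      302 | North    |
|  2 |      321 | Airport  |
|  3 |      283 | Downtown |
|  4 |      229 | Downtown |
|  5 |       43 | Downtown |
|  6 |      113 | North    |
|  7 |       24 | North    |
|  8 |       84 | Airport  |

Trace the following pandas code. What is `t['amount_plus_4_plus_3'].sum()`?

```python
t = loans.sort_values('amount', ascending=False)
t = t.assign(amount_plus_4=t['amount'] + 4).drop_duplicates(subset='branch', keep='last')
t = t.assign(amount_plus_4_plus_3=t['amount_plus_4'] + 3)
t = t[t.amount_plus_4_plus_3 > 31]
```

sort by amount descending:
   amount    branch
0     421   Airport
2     321   Airport
1     302     North
3     283  Downtown
4     229  Downtown
6     113     North
8      84   Airport
5      43  Downtown
7      24     North
add column amount_plus_4 = t['amount'] + 4:
   amount    branch  amount_plus_4
0     421   Airport            425
2     321   Airport            325
1     302     North            306
3     283  Downtown            287
4     229  Downtown            233
6     113     North            117
8      84   Airport             88
5      43  Downtown             47
7      24     North             28
drop duplicate branch (keep=last):
   amount    branch  amount_plus_4
8      84   Airport             88
5      43  Downtown             47
7      24     North             28
add column amount_plus_4_plus_3 = t['amount_plus_4'] + 3:
   amount    branch  amount_plus_4  amount_plus_4_plus_3
8      84   Airport             88                    91
5      43  Downtown             47                    50
7      24     North             28                    31
filter rows where amount_plus_4_plus_3 > 31:
   amount    branch  amount_plus_4  amount_plus_4_plus_3
8      84   Airport             88                    91
5      43  Downtown             47                    50

141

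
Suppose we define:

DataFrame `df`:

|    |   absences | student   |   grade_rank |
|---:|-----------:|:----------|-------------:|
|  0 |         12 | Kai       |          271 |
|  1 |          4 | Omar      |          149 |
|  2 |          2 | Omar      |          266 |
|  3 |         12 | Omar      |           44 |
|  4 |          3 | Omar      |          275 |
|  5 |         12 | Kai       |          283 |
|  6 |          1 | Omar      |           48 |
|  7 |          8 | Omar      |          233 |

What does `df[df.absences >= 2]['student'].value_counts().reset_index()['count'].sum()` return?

7

filter rows where absences >= 2:
   absences student  grade_rank
0        12     Kai         271
1         4    Omar         149
2         2    Omar         266
3        12    Omar          44
4         3    Omar         275
5        12     Kai         283
7         8    Omar         233
value_counts of student:
student
Omar    5
Kai     2
Name: count, dtype: int64
reset_index():
  student  count
0    Omar      5
1     Kai      2
sum of column 'count' → 7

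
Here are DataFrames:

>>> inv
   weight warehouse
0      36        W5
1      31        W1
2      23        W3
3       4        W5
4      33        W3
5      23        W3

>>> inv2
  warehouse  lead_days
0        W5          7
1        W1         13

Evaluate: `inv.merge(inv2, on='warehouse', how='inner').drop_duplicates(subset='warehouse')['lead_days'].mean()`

10.0

merge on 'warehouse' (how='inner') → 3 rows:
   weight warehouse  lead_days
0      36        W5          7
1      31        W1         13
2       4        W5          7
drop duplicate warehouse (keep=first):
   weight warehouse  lead_days
0      36        W5          7
1      31        W1         13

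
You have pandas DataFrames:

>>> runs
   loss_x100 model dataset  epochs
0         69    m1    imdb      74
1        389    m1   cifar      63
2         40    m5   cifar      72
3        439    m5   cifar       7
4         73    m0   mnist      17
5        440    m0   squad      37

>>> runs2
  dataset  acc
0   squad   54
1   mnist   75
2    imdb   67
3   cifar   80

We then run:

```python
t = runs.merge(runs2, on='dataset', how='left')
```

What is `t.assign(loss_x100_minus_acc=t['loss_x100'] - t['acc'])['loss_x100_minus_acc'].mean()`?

merge on 'dataset' (how='left') → 6 rows:
   loss_x100 model dataset  epochs  acc
0         69    m1    imdb      74   67
1        389    m1   cifar      63   80
2         40    m5   cifar      72   80
3        439    m5   cifar       7   80
4         73    m0   mnist      17   75
5        440    m0   squad      37   54
add column loss_x100_minus_acc = t['loss_x100'] - t['acc']:
   loss_x100 model dataset  epochs  acc  loss_x100_minus_acc
0         69    m1    imdb      74   67                    2
1        389    m1   cifar      63   80                  309
2         40    m5   cifar      72   80                  -40
3        439    m5   cifar       7   80                  359
4         73    m0   mnist      17   75                   -2
5        440    m0   squad      37   54                  386
Finally, mean of column 'loss_x100_minus_acc' = 169.0.

169.0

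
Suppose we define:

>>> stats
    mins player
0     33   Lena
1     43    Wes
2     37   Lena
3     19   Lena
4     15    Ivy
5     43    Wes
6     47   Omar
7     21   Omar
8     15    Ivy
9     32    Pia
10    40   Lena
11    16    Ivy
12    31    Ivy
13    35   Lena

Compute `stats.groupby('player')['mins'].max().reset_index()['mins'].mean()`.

38.6

group by player, max of mins:
player
Ivy     31
Lena    40
Omar    47
Pia     32
Wes     43
Name: mins, dtype: int64
reset_index():
  player  mins
0    Ivy    31
1   Lena    40
2   Omar    47
3    Pia    32
4    Wes    43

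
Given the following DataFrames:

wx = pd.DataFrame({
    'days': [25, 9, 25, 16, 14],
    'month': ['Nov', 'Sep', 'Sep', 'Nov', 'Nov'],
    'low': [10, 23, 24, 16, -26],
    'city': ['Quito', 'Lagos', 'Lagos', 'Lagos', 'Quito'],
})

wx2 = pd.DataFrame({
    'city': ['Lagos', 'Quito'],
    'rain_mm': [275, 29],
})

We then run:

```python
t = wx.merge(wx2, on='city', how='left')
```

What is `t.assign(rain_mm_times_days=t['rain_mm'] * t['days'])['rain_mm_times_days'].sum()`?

14881

merge on 'city' (how='left') → 5 rows:
   days month  low   city  rain_mm
0    25   Nov   10  Quito       29
1     9   Sep   23  Lagos      275
2    25   Sep   24  Lagos      275
3    16   Nov   16  Lagos      275
4    14   Nov  -26  Quito       29
add column rain_mm_times_days = t['rain_mm'] * t['days']:
   days month  low   city  rain_mm  rain_mm_times_days
0    25   Nov   10  Quito       29                 725
1     9   Sep   23  Lagos      275                2475
2    25   Sep   24  Lagos      275                6875
3    16   Nov   16  Lagos      275                4400
4    14   Nov  -26  Quito       29                 406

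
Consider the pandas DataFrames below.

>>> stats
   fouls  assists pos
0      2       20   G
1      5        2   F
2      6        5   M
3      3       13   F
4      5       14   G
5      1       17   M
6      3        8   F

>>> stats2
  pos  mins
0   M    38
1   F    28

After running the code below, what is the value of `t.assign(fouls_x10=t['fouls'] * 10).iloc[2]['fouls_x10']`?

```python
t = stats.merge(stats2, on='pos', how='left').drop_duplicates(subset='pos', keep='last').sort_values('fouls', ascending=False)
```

10

merge on 'pos' (how='left') → 7 rows:
   fouls  assists pos  mins
0      2       20   G   NaN
1      5        2   F  28.0
2      6        5   M  38.0
3      3       13   F  28.0
4      5       14   G   NaN
5      1       17   M  38.0
6      3        8   F  28.0
drop duplicate pos (keep=last):
   fouls  assists pos  mins
4      5       14   G   NaN
5      1       17   M  38.0
6      3        8   F  28.0
sort by fouls descending:
   fouls  assists pos  mins
4      5       14   G   NaN
6      3        8   F  28.0
5      1       17   M  38.0
add column fouls_x10 = t['fouls'] * 10:
   fouls  assists pos  mins  fouls_x10
4      5       14   G   NaN         50
6      3        8   F  28.0         30
5      1       17   M  38.0         10
The value at position 2, column 'fouls_x10' is 10.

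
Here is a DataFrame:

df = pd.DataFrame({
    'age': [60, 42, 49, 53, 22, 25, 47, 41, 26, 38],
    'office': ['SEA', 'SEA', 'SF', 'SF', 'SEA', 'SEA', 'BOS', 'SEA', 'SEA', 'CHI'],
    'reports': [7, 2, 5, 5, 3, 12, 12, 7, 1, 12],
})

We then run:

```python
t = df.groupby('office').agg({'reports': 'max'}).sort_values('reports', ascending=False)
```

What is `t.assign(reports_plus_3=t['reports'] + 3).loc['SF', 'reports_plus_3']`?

group by office, max of reports:
        reports
office         
BOS          12
CHI          12
SEA          12
SF            5
sort by reports descending:
        reports
office         
BOS          12
CHI          12
SEA          12
SF            5
add column reports_plus_3 = t['reports'] + 3:
        reports  reports_plus_3
office                         
BOS          12              15
CHI          12              15
SEA          12              15
SF            5               8
So loc['SF', 'reports_plus_3'] = 8.

8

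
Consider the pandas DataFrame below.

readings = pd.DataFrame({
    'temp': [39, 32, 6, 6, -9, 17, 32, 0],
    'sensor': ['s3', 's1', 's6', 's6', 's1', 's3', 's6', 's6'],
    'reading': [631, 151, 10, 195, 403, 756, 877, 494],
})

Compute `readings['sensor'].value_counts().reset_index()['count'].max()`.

4

value_counts of sensor:
sensor
s6    4
s3    2
s1    2
Name: count, dtype: int64
reset_index():
  sensor  count
0     s6      4
1     s3      2
2     s1      2
Taking the max of column 'count' gives 4.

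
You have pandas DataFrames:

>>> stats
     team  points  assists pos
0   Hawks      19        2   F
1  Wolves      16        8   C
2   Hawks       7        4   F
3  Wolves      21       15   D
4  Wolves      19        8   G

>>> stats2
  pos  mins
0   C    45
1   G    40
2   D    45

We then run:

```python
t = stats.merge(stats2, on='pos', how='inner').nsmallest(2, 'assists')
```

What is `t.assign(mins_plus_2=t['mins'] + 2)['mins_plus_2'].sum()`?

89

merge on 'pos' (how='inner') → 3 rows:
     team  points  assists pos  mins
0  Wolves      16        8   C    45
1  Wolves      21       15   D    45
2  Wolves      19        8   G    40
take 2 rows with smallest assists:
     team  points  assists pos  mins
0  Wolves      16        8   C    45
2  Wolves      19        8   G    40
add column mins_plus_2 = t['mins'] + 2:
     team  points  assists pos  mins  mins_plus_2
0  Wolves      16        8   C    45           47
2  Wolves      19        8   G    40           42
Finally, sum of column 'mins_plus_2' = 89.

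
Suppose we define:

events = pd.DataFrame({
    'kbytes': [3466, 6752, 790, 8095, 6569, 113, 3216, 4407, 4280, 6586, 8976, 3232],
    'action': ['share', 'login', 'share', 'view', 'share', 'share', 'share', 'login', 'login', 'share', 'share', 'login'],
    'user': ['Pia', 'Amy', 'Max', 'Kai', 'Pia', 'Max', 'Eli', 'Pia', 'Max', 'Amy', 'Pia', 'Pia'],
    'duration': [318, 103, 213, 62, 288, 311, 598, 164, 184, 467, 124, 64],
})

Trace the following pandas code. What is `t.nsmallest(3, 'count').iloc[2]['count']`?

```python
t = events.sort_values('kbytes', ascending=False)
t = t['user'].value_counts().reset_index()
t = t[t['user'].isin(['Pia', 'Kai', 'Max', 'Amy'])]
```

3

sort by kbytes descending:
    kbytes action user  duration
10    8976  share  Pia       124
3     8095   view  Kai        62
1     6752  login  Amy       103
9     6586  share  Amy       467
4     6569  share  Pia       288
7     4407  login  Pia       164
8     4280  login  Max       184
0     3466  share  Pia       318
11    3232  login  Pia        64
6     3216  share  Eli       598
2      790  share  Max       213
5      113  share  Max       311
value_counts of user:
user
Pia    5
Max    3
Amy    2
Kai    1
Eli    1
Name: count, dtype: int64
reset_index():
  user  count
0  Pia      5
1  Max      3
2  Amy      2
3  Kai      1
4  Eli      1
filter rows where user in ['Pia', 'Kai', 'Max', 'Amy']:
  user  count
0  Pia      5
1  Max      3
2  Amy      2
3  Kai      1
take 3 rows with smallest count:
  user  count
3  Kai      1
2  Amy      2
1  Max      3
Reading off the value at position 2, column 'count', we get 3.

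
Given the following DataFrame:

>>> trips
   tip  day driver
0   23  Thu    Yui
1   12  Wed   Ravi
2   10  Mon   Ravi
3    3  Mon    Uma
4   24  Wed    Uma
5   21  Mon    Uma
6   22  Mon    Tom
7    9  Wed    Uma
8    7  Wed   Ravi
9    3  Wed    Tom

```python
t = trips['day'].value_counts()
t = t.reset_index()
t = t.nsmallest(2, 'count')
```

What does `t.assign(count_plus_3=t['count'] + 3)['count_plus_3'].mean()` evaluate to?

value_counts of day:
day
Wed    5
Mon    4
Thu    1
Name: count, dtype: int64
reset_index():
   day  count
0  Wed      5
1  Mon      4
2  Thu      1
take 2 rows with smallest count:
   day  count
2  Thu      1
1  Mon      4
add column count_plus_3 = t['count'] + 3:
   day  count  count_plus_3
2  Thu      1             4
1  Mon      4             7
Taking the mean of column 'count_plus_3' gives 5.5.

5.5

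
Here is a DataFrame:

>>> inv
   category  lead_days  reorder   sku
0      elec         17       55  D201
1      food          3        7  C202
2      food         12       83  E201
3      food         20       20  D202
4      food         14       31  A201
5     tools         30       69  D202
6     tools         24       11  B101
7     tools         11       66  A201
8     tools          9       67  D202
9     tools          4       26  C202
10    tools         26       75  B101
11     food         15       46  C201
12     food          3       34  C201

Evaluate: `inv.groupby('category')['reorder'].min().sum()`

73

group by category, min of reorder:
category
elec     55
food      7
tools    11
Name: reorder, dtype: int64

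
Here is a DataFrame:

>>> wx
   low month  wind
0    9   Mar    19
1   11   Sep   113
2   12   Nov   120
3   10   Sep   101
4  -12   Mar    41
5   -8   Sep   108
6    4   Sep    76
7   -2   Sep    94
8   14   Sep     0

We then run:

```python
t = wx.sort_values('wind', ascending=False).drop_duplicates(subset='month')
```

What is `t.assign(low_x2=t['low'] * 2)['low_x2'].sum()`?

22

sort by wind descending:
   low month  wind
2   12   Nov   120
1   11   Sep   113
5   -8   Sep   108
3   10   Sep   101
7   -2   Sep    94
6    4   Sep    76
4  -12   Mar    41
0    9   Mar    19
8   14   Sep     0
drop duplicate month (keep=first):
   low month  wind
2   12   Nov   120
1   11   Sep   113
4  -12   Mar    41
add column low_x2 = t['low'] * 2:
   low month  wind  low_x2
2   12   Nov   120      24
1   11   Sep   113      22
4  -12   Mar    41     -24
Hence 22.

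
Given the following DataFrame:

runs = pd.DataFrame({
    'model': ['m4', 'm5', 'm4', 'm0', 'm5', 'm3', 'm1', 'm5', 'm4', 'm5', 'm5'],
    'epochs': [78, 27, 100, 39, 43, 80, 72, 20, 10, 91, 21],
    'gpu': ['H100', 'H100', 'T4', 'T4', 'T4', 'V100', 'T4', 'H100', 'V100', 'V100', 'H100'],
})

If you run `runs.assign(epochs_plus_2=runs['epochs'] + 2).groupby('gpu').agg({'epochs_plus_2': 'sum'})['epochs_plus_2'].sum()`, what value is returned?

add column epochs_plus_2 = runs['epochs'] + 2:
   model  epochs   gpu  epochs_plus_2
0     m4      78  H100             80
1     m5      27  H100             29
2     m4     100    T4            102
3     m0      39    T4             41
4     m5      43    T4             45
5     m3      80  V100             82
6     m1      72    T4             74
7     m5      20  H100             22
8     m4      10  V100             12
9     m5      91  V100             93
10    m5      21  H100             23
group by gpu, sum of epochs_plus_2:
      epochs_plus_2
gpu                
H100            154
T4              262
V100            187
The sum of column 'epochs_plus_2' is 603.

603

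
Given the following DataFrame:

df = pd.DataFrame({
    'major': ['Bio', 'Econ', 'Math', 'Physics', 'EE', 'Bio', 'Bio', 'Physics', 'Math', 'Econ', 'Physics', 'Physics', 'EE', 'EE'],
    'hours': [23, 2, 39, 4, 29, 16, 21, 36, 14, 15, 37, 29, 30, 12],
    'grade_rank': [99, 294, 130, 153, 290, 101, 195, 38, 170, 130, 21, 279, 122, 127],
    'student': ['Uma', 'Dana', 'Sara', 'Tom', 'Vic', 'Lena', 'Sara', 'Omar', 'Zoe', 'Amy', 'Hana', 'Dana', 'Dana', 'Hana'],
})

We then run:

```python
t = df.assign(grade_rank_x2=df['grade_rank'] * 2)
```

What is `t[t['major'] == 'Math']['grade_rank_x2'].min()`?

add column grade_rank_x2 = df['grade_rank'] * 2:
      major  hours  grade_rank student  grade_rank_x2
0       Bio     23          99     Uma            198
1      Econ      2         294    Dana            588
2      Math     39         130    Sara            260
3   Physics      4         153     Tom            306
4        EE     29         290     Vic            580
5       Bio     16         101    Lena            202
6       Bio     21         195    Sara            390
7   Physics     36          38    Omar             76
8      Math     14         170     Zoe            340
9      Econ     15         130     Amy            260
10  Physics     37          21    Hana             42
11  Physics     29         279    Dana            558
12       EE     30         122    Dana            244
13       EE     12         127    Hana            254
filter rows where major == 'Math':
  major  hours  grade_rank student  grade_rank_x2
2  Math     39         130    Sara            260
8  Math     14         170     Zoe            340
Reading off the min of column 'grade_rank_x2', we get 260.

260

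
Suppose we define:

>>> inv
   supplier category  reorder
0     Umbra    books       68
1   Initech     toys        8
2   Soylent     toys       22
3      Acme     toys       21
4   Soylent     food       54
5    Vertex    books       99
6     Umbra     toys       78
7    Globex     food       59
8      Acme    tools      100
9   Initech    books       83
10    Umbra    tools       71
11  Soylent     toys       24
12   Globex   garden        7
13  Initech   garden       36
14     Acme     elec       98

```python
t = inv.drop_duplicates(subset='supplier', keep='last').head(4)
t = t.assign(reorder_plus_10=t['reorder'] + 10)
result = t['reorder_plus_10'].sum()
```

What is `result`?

drop duplicate supplier (keep=last):
   supplier category  reorder
5    Vertex    books       99
10    Umbra    tools       71
11  Soylent     toys       24
12   Globex   garden        7
13  Initech   garden       36
14     Acme     elec       98
take first 4 rows:
   supplier category  reorder
5    Vertex    books       99
10    Umbra    tools       71
11  Soylent     toys       24
12   Globex   garden        7
add column reorder_plus_10 = t['reorder'] + 10:
   supplier category  reorder  reorder_plus_10
5    Vertex    books       99              109
10    Umbra    tools       71               81
11  Soylent     toys       24               34
12   Globex   garden        7               17
Hence 241.

241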